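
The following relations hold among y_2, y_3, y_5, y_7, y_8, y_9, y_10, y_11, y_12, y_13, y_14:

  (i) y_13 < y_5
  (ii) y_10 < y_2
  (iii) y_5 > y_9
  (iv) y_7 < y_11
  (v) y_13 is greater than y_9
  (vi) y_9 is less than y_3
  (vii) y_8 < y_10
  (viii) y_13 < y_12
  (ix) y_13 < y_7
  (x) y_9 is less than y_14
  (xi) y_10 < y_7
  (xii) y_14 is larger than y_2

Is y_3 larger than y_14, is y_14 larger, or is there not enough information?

Following every chain through y_3: below y_3 we get y_9.
y_14 is not reached, and no chain runs the other way from y_14 to y_3.
So the given relations leave the order of y_3 and y_14 undetermined.

undetermined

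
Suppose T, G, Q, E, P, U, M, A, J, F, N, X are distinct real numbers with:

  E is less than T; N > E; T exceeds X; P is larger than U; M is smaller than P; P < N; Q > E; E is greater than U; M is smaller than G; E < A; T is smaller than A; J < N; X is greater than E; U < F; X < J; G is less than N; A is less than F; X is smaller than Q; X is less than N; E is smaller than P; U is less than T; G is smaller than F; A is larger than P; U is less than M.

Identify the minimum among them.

E is not least since U < E; X is not least since E < X; M is not least since U < M; G is not least since M < G; P is not least since U < P; T is not least since E < T; J is not least since X < J; N is not least since X < N; Q is not least since E < Q; A is not least since P < A; F is not least since U < F.
Only U has nothing below it, so U is the minimum.

U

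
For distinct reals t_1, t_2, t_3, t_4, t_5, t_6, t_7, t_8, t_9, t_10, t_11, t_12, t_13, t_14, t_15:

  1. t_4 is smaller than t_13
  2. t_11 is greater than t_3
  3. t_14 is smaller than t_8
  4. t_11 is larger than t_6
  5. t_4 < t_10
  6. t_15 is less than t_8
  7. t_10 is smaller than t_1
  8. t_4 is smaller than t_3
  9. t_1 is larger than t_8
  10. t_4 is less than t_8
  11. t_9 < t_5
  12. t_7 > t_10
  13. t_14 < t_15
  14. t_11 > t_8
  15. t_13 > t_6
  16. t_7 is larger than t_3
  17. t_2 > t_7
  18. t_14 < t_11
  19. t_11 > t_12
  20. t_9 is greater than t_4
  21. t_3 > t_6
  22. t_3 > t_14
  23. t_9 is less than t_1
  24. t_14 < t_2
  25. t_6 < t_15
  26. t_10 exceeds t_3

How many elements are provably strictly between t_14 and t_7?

Chaining upward from t_14 reaches: t_3, t_15, t_10, t_8, t_11, t_1, t_2.
Chaining downward from t_7 reaches: t_6, t_4, t_3, t_10.
Strictly between t_14 and t_7 are those in both lists: t_3, t_10 — 2 elements.

2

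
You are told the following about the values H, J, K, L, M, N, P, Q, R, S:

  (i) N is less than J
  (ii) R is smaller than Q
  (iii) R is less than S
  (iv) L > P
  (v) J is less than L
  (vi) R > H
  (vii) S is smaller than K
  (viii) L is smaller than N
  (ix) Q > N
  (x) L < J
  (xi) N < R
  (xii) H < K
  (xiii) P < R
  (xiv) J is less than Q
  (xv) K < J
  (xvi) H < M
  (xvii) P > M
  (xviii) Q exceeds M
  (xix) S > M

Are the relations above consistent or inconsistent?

Chaining the given relations yields L < N < R < S < K < J, so L < J. But one relation states J < L. These cannot both hold.

inconsistent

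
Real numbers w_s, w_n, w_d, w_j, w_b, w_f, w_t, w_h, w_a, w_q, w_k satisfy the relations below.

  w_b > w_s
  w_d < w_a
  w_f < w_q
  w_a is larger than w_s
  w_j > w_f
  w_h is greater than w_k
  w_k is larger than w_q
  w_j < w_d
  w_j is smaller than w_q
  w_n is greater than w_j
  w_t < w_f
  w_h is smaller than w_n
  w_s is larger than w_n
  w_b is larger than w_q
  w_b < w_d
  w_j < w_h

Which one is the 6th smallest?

The consecutive relations fix a unique order: w_t < w_f < w_j < w_q < w_k < w_h < w_n < w_s < w_b < w_d < w_a.
The 6th smallest is w_h.

w_h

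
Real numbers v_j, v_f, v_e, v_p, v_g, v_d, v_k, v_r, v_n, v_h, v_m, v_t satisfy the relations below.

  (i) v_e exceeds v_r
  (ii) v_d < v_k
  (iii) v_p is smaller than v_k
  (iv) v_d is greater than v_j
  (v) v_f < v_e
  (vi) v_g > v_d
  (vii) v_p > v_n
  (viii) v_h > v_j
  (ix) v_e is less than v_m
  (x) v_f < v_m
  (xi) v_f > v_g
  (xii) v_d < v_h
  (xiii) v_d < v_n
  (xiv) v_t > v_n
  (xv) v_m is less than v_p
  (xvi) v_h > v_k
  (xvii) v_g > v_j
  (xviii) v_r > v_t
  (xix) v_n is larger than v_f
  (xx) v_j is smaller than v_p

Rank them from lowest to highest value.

Each adjacent pair is fixed by a given relation: v_j < v_d; v_d < v_g; v_g < v_f; v_f < v_n; v_n < v_t; v_t < v_r; v_r < v_e; v_e < v_m; v_m < v_p; v_p < v_k; v_k < v_h. Chaining them end to end gives the full order.

v_j < v_d < v_g < v_f < v_n < v_t < v_r < v_e < v_m < v_p < v_k < v_h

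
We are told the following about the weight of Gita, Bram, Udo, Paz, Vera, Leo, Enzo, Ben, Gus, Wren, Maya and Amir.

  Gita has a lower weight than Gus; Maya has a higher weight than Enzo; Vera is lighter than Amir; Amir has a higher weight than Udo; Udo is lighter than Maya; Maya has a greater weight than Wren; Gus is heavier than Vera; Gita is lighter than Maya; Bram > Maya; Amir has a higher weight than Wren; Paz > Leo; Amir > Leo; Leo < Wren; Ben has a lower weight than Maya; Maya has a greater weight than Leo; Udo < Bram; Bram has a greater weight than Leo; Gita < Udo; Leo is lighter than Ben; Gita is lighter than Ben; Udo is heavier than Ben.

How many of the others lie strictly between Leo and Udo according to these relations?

Chaining upward from Leo reaches: Wren, Ben, Paz, Amir, Maya, Bram.
Chaining downward from Udo reaches: Gita, Ben.
Strictly between Leo and Udo are those in both lists: Ben — 1 element.

1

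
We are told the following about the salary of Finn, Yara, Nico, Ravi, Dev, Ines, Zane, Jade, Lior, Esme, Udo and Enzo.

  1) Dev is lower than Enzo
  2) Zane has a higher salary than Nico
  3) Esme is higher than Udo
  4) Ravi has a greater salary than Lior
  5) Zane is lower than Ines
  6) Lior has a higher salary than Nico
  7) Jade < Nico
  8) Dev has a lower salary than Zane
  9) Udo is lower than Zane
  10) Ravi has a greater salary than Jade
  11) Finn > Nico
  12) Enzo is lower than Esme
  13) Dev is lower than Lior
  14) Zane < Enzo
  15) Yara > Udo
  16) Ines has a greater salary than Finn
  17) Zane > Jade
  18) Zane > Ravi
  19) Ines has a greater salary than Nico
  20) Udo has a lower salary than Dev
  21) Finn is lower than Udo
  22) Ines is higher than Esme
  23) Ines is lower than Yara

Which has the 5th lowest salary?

Piecing the relations together gives one ordering: Jade < Nico < Finn < Udo < Dev < Lior < Ravi < Zane < Enzo < Esme < Ines < Yara.
Counting 5 from the smallest end gives Dev.

Dev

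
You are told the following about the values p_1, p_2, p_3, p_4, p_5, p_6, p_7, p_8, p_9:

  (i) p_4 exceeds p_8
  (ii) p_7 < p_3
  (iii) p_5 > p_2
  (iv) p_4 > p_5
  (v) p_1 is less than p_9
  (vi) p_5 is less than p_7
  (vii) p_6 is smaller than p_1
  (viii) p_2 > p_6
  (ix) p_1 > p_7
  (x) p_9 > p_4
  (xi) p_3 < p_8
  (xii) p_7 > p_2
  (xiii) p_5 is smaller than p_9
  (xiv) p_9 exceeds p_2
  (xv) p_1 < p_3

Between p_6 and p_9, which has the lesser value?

p_6

The relevant relations are p_6 < p_2; p_2 < p_5; p_5 < p_7; p_7 < p_1; p_1 < p_3; p_3 < p_8; p_8 < p_4; p_4 < p_9.
Together: p_6 < p_2 < p_5 < p_7 < p_1 < p_3 < p_8 < p_4 < p_9.
So p_6 < p_9; p_6 is the smaller of the two.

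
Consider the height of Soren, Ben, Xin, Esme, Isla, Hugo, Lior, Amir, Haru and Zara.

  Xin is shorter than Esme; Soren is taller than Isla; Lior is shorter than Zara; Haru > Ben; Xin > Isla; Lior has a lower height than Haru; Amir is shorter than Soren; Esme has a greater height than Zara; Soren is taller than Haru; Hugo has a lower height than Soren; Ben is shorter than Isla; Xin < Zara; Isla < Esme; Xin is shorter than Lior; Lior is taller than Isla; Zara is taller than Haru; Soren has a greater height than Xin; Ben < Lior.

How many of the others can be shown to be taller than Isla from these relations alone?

6

From Isla the given relations immediately reach Xin, Lior, Esme, Soren.
From those, Haru, Zara — 6 in total.
Nothing else is reachable above Isla; 6 in all.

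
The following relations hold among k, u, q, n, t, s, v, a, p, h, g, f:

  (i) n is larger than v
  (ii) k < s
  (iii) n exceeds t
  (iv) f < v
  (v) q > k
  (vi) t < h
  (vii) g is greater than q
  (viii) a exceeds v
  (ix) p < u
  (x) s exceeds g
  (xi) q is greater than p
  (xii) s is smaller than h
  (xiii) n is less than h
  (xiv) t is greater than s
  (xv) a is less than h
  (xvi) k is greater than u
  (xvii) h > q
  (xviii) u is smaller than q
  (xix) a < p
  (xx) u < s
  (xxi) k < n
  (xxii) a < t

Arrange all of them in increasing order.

f < v < a < p < u < k < q < g < s < t < n < h

Each adjacent pair is fixed by a given relation: f < v; v < a; a < p; p < u; u < k; k < q; q < g; g < s; s < t; t < n; n < h. Chaining them end to end gives the full order.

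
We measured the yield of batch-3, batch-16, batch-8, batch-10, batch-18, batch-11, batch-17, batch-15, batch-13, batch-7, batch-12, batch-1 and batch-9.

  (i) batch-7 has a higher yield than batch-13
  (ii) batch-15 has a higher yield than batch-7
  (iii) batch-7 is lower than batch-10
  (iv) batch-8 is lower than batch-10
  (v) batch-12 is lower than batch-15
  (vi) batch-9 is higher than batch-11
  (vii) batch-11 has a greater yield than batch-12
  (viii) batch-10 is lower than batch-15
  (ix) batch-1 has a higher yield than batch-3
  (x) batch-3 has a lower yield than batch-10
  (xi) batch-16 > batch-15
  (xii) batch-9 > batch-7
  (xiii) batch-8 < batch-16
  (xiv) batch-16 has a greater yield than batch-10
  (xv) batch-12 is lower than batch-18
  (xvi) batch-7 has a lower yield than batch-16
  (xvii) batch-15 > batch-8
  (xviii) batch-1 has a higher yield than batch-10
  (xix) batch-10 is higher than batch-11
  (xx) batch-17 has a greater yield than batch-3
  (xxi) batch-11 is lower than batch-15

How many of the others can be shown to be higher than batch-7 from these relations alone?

The elements the relations force above batch-7 are batch-10, batch-15, batch-9, batch-16, batch-1 — no chain reaches any other.
That is 5.

5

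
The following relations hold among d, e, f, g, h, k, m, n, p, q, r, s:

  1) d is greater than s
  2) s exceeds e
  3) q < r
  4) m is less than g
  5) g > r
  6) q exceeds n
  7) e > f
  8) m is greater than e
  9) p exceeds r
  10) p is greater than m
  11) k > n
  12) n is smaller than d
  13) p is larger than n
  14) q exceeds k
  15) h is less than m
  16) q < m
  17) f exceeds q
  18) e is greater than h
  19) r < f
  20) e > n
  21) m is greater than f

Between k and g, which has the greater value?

g

The relevant relations are k < q; q < r; r < f; f < m; m < g.
Together: k < q < r < f < m < g.
So k < g; g is the larger of the two.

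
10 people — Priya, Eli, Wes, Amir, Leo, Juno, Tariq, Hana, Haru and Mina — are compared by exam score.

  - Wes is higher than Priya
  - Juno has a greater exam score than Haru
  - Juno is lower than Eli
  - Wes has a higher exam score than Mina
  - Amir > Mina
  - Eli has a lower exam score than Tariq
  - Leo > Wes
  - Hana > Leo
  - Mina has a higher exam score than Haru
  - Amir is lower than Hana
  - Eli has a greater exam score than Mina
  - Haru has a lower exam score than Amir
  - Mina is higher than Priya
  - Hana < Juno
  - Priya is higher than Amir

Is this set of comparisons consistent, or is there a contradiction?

We have Mina < Amir stated directly, yet also Amir < Priya < Mina by chaining the others — so Amir < Mina. Contradiction.

inconsistent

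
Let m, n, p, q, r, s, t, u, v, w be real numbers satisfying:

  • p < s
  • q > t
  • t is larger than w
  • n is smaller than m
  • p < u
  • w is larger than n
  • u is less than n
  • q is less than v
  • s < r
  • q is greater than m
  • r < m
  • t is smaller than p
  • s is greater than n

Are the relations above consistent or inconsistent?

We have n < w stated directly, yet also w < t < p < u < n by chaining the others — so w < n. Contradiction.

inconsistent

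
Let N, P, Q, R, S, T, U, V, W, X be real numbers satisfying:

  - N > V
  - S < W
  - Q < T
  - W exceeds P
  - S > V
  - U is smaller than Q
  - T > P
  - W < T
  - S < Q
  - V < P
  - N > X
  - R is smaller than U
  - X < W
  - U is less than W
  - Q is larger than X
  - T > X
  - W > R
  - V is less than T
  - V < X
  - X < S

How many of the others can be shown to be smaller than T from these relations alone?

8

From T the given relations immediately reach V, P, X, Q, W.
From those, R, U, S — 8 in total.
Nothing else is reachable below T; 8 in all.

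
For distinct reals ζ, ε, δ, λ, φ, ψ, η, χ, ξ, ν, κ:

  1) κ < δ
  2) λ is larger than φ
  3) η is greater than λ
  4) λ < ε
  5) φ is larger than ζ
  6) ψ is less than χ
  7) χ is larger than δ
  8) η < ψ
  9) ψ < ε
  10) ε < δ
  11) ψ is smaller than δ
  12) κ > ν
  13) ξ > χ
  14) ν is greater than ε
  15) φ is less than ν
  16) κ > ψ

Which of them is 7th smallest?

Piecing the relations together gives one ordering: ζ < φ < λ < η < ψ < ε < ν < κ < δ < χ < ξ.
The 7th smallest is ν.

ν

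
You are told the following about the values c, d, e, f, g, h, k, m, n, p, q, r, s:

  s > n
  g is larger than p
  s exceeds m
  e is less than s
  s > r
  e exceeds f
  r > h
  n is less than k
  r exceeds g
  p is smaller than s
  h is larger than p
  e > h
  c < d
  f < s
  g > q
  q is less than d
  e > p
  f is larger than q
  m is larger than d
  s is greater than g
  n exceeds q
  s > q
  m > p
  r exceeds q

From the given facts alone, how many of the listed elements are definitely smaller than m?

From m the given relations immediately reach p, d.
From those, c, q — 4 in total.
No other element is forced below m by the given relations, so the count is 4.

4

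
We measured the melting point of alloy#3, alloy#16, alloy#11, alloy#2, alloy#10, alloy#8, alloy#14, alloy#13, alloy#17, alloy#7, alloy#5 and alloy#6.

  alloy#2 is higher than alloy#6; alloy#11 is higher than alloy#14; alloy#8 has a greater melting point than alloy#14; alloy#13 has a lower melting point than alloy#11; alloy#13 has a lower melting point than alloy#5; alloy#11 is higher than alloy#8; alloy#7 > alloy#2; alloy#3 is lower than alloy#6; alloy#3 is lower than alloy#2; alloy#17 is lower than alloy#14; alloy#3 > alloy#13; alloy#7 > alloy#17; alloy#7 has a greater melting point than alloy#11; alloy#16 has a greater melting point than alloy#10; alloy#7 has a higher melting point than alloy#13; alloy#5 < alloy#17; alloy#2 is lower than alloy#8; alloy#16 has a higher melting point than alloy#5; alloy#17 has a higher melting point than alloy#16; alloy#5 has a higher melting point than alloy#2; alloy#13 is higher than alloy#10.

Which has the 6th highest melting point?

alloy#16

Chaining the given pairs: alloy#10 < alloy#13 < alloy#3 < alloy#6 < alloy#2 < alloy#5 < alloy#16 < alloy#17 < alloy#14 < alloy#8 < alloy#11 < alloy#7.
The 6th largest is alloy#16.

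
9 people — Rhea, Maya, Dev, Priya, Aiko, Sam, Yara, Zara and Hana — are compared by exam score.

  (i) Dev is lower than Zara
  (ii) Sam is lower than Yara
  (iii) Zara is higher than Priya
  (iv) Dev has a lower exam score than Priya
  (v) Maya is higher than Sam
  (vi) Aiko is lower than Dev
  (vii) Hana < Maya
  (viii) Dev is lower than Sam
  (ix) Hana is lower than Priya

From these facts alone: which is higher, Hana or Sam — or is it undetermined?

Following every chain through Sam: above Sam we get Maya, Yara; below Sam we get Aiko, Dev.
Hana is not reached, and no chain runs the other way from Hana to Sam.
So the given relations leave the order of Sam and Hana undetermined.

undetermined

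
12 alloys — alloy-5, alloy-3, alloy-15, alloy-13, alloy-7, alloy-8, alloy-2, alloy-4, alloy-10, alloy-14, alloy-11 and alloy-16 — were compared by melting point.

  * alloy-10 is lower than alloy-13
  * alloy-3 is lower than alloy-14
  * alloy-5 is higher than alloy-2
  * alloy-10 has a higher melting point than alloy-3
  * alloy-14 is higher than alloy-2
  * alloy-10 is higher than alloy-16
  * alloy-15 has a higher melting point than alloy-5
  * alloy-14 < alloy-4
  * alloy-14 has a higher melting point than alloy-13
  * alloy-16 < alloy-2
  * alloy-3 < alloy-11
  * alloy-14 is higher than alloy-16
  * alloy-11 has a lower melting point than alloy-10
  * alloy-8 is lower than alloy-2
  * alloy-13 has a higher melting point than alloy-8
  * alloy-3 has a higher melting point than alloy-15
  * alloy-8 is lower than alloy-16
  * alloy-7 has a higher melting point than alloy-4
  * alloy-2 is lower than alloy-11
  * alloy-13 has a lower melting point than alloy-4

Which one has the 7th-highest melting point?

The consecutive relations fix a unique order: alloy-8 < alloy-16 < alloy-2 < alloy-5 < alloy-15 < alloy-3 < alloy-11 < alloy-10 < alloy-13 < alloy-14 < alloy-4 < alloy-7.
The 7th largest is alloy-3.

alloy-3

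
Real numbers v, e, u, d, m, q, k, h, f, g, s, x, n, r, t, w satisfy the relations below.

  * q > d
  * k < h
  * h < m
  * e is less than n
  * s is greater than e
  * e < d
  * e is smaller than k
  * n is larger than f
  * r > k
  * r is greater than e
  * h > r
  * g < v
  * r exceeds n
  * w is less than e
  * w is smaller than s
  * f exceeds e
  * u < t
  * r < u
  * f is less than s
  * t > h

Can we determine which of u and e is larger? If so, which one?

u

The relevant relations are e < f; f < n; n < r; r < u.
Together: e < f < n < r < u.
So u is larger.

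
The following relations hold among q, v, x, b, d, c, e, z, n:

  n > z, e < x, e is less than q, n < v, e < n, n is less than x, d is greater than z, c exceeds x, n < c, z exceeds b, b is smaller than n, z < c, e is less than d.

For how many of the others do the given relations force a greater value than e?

The elements the relations force above e are n, v, x, q, d, c — no chain reaches any other.
That is 6.

6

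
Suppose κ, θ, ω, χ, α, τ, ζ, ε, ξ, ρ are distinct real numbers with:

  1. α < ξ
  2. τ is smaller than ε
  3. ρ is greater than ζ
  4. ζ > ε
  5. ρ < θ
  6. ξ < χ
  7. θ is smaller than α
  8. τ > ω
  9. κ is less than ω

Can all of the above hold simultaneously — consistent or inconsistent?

consistent

The single ordering κ < ω < τ < ε < ζ < ρ < θ < α < ξ < χ satisfies every listed relation, so no contradiction arises.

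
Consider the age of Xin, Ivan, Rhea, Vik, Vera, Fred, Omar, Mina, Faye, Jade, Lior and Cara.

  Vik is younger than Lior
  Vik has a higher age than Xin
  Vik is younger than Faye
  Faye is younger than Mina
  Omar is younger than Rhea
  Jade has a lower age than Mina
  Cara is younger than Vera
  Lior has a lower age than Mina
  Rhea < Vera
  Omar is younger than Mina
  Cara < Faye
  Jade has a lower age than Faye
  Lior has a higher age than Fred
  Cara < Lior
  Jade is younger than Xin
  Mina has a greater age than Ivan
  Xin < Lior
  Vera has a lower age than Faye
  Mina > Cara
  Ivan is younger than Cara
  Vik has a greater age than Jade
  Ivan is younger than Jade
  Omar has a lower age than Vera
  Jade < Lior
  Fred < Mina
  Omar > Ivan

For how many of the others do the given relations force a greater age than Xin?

4

Directly above Xin: Vik, Lior.
One step further: Faye, Mina (4 so far).
Nothing else is reachable above Xin; 4 in all.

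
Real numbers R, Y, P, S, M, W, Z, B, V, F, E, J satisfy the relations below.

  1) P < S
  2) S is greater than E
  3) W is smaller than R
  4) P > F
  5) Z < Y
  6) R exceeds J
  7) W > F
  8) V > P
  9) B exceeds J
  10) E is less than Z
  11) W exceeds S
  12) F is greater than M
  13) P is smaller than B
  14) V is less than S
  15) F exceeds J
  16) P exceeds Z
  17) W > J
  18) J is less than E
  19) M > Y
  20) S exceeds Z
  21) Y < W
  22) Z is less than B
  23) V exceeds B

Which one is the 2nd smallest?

E

Chaining the given pairs: J < E < Z < Y < M < F < P < B < V < S < W < R.
Counting 2 from the smallest end gives E.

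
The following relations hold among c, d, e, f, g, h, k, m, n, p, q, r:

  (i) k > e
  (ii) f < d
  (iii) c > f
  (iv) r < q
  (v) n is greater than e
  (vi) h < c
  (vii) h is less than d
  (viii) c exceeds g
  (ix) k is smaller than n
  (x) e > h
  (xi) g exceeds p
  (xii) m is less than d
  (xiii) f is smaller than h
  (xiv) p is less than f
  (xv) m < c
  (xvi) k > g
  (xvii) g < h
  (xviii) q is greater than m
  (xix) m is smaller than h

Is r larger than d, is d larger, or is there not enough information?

Following every chain through r: above r we get q.
d is not reached, and no chain runs the other way from d to r.
So the given relations leave the order of r and d undetermined.

undetermined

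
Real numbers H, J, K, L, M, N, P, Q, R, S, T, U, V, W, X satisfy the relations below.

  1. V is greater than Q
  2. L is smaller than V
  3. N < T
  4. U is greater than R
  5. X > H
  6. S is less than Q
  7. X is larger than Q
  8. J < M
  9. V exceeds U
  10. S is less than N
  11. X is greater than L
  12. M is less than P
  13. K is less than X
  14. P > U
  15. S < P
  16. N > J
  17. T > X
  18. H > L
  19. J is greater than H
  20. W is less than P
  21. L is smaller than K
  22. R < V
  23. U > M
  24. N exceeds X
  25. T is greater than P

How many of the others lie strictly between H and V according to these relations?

3

The relations place H below V. An element lies strictly between them when it is forced above H and also forced below V.
Above H: {J, X, M, U, N, P, T}. Below V: {L, S, J, Q, R, M, U}.
Intersection: {J, M, U} — 3.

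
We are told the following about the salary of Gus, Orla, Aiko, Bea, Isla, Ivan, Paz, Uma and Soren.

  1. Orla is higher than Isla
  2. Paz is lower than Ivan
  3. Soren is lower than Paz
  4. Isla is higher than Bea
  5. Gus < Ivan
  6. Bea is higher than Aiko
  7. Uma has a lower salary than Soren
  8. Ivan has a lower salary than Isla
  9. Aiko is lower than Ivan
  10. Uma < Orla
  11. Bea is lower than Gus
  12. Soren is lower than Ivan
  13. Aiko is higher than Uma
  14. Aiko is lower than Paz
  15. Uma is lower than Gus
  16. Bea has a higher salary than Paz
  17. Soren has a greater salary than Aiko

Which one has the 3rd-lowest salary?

Soren

Chaining the given pairs: Uma < Aiko < Soren < Paz < Bea < Gus < Ivan < Isla < Orla.
The 3rd smallest is Soren.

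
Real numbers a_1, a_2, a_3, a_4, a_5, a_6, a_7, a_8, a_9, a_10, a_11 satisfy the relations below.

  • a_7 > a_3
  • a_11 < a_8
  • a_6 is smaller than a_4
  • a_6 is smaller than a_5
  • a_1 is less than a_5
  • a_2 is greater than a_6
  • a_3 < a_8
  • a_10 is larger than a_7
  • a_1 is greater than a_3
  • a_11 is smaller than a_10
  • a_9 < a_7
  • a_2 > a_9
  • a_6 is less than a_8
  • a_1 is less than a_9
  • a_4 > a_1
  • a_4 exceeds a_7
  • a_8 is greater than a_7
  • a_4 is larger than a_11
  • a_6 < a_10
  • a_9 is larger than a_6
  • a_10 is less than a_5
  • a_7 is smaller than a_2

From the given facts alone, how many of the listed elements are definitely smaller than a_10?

6

Directly below a_10: a_6, a_11, a_7.
One step further: a_3, a_9 (5 so far).
One step further: a_1 (6 so far).
Nothing else is reachable below a_10; 6 in all.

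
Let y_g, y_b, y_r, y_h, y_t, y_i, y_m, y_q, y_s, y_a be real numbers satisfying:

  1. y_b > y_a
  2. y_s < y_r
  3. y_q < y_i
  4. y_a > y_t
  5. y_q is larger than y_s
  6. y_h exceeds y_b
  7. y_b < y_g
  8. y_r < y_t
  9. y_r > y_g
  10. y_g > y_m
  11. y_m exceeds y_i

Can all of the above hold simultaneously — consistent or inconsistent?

Chaining the given relations yields y_g < y_r < y_t < y_a < y_b, so y_g < y_b. But one relation states y_b < y_g. These cannot both hold.

inconsistent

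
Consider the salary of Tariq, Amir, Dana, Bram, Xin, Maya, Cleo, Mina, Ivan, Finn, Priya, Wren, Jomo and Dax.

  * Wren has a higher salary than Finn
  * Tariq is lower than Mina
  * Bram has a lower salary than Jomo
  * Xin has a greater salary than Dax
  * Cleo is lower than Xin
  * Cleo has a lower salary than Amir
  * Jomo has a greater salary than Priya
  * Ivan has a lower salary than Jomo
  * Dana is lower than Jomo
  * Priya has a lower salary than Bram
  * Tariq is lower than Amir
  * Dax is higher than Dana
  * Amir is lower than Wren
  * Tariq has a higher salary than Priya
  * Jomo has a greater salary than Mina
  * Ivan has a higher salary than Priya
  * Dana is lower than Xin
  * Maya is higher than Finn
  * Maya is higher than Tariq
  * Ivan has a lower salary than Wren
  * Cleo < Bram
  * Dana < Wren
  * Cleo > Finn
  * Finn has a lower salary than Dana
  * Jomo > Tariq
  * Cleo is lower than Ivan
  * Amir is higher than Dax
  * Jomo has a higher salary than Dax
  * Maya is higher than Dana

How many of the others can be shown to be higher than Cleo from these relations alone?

6

The elements the relations force above Cleo are Xin, Bram, Ivan, Amir, Jomo, Wren — no chain reaches any other.
That is 6.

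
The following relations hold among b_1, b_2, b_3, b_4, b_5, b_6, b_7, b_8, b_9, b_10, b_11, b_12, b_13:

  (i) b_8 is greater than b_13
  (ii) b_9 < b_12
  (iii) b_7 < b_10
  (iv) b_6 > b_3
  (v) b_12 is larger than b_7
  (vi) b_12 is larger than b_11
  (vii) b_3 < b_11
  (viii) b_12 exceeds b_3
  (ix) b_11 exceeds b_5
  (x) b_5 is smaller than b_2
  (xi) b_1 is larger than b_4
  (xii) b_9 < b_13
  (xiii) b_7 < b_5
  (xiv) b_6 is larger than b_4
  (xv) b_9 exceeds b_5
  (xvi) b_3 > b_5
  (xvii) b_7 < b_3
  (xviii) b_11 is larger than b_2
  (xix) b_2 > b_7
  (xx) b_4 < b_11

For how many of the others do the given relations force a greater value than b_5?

Directly above b_5: b_3, b_9, b_2, b_11.
One step further: b_13, b_6, b_12 (7 so far).
One step further: b_8 (8 so far).
Nothing else is reachable above b_5; 8 in all.

8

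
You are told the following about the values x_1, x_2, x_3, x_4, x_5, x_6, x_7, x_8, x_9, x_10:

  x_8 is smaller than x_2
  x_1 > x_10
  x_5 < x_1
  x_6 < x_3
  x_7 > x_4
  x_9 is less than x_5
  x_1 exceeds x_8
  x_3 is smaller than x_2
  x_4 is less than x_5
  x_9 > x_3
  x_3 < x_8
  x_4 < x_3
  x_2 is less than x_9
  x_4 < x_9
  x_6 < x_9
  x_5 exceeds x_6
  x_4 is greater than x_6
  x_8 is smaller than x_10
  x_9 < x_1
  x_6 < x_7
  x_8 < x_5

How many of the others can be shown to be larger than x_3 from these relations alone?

Directly above x_3: x_8, x_2, x_9.
One step further: x_10, x_5, x_1 (6 so far).
No other element is forced above x_3 by the given relations, so the count is 6.

6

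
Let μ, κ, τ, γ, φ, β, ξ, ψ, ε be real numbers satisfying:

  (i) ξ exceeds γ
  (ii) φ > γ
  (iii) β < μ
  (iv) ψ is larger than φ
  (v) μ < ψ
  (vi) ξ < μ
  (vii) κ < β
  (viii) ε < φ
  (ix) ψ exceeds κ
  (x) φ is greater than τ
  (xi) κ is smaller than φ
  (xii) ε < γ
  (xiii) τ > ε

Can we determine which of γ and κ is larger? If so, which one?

Following every chain through κ: above κ we get β, φ, μ, ψ.
γ is not reached, and no chain runs the other way from γ to κ.
So the given relations leave the order of κ and γ undetermined.

undetermined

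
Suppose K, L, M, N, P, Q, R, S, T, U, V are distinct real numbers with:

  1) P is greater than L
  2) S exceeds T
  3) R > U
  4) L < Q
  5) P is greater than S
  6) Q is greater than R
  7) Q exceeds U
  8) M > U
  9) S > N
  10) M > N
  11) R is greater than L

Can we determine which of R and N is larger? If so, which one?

undetermined

Following every chain through N: above N we get S, P, M.
R is not reached, and no chain runs the other way from R to N.
So the given relations leave the order of N and R undetermined.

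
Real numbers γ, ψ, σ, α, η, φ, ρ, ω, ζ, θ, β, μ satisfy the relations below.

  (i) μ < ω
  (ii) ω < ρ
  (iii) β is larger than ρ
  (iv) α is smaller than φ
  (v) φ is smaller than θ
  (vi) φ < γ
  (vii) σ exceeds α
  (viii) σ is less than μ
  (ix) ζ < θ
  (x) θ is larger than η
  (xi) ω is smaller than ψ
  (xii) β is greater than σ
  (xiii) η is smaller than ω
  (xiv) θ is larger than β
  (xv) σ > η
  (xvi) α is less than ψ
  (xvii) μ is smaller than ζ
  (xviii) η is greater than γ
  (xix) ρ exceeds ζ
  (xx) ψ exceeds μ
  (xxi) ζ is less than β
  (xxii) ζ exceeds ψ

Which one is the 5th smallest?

Piecing the relations together gives one ordering: α < φ < γ < η < σ < μ < ω < ψ < ζ < ρ < β < θ.
The 5th smallest is σ.

σ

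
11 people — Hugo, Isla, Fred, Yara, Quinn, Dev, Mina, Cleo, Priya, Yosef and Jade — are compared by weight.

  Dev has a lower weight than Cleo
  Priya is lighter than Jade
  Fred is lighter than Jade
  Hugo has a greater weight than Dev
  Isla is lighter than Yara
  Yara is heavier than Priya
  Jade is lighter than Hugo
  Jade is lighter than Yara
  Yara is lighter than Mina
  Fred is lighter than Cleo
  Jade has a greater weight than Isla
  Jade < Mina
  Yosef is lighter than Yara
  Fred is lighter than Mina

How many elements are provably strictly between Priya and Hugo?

1

The relations place Priya below Hugo. An element lies strictly between them when it is forced above Priya and also forced below Hugo.
Above Priya: {Jade, Yara, Mina}. Below Hugo: {Fred, Isla, Dev, Jade}.
Intersection: {Jade} — 1.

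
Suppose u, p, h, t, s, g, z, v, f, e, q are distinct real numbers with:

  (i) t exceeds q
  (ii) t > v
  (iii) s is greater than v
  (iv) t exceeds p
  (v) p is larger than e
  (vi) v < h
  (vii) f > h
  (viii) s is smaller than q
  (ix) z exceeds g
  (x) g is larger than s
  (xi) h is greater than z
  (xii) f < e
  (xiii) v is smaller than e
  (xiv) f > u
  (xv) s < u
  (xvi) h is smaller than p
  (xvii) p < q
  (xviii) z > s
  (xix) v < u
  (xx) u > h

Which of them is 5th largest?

Piecing the relations together gives one ordering: v < s < g < z < h < u < f < e < p < q < t.
The 5th largest is f.

f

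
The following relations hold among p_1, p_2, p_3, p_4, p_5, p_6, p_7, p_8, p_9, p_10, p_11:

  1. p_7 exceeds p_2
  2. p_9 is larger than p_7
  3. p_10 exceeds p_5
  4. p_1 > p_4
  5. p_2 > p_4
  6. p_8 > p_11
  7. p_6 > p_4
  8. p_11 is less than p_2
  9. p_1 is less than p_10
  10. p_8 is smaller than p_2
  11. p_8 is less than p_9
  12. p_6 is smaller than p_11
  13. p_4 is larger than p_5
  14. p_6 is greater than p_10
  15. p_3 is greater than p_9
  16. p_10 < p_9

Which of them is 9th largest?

Piecing the relations together gives one ordering: p_5 < p_4 < p_1 < p_10 < p_6 < p_11 < p_8 < p_2 < p_7 < p_9 < p_3.
Counting 9 from the largest end gives p_1.

p_1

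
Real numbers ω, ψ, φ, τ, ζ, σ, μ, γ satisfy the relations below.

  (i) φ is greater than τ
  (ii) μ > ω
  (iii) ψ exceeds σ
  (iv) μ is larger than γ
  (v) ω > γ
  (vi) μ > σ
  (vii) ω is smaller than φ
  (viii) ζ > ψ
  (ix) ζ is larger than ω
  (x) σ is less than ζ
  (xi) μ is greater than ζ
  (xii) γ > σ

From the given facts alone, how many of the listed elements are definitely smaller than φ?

The elements the relations force below φ are σ, γ, τ, ω — no chain reaches any other.
That is 4.

4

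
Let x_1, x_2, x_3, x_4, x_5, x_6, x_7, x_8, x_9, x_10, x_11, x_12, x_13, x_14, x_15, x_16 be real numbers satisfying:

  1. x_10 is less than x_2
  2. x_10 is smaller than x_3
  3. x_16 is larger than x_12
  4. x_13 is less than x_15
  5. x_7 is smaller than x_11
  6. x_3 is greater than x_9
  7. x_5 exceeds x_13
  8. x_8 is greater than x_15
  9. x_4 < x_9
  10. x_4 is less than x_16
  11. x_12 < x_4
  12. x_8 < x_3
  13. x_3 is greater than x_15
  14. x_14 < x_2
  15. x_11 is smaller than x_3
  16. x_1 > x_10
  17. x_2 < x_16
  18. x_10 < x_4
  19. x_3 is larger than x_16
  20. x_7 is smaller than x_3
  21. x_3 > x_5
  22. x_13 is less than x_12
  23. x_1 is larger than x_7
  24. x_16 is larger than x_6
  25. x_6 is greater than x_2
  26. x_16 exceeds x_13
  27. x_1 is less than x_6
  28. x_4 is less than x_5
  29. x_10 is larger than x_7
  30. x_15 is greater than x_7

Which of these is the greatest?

x_3

Chaining downward from x_3: directly below it, x_7, x_10, x_15, x_11, x_8, x_9, x_5, x_16; then x_13, x_12, x_4, x_2, x_6; then x_14, x_1.
That covers every other element, and nothing is given above x_3, so x_3 is the greatest.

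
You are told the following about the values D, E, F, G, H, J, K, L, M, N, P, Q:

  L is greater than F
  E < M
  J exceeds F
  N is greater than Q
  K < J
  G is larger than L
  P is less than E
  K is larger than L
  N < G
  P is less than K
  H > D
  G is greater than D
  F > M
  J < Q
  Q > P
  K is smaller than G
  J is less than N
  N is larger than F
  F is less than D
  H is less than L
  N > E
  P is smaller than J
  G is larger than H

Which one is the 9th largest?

Piecing the relations together gives one ordering: P < E < M < F < D < H < L < K < J < Q < N < G.
Counting 9 from the largest end gives F.

F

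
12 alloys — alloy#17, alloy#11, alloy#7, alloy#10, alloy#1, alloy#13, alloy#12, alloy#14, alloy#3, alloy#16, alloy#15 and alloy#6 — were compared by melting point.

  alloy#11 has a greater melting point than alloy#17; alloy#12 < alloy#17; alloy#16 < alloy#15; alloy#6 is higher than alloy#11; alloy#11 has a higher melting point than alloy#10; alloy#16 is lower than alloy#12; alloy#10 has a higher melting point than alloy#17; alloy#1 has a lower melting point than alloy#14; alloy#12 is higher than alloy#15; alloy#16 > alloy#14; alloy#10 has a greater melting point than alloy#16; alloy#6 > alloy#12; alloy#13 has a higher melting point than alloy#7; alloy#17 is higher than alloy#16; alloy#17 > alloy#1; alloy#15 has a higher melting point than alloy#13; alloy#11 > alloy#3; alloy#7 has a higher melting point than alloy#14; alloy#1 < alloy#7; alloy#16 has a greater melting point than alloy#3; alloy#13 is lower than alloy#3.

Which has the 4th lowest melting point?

alloy#13

The consecutive relations fix a unique order: alloy#1 < alloy#14 < alloy#7 < alloy#13 < alloy#3 < alloy#16 < alloy#15 < alloy#12 < alloy#17 < alloy#10 < alloy#11 < alloy#6.
Counting 4 from the smallest end gives alloy#13.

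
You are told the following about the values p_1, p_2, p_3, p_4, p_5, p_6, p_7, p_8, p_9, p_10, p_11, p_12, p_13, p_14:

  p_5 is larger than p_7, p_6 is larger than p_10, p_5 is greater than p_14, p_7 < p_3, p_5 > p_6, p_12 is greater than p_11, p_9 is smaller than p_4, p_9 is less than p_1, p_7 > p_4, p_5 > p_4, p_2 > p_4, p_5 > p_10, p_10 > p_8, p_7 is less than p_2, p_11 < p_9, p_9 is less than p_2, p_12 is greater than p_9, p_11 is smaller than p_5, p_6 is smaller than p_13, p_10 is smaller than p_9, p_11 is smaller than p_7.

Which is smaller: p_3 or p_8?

Link the given pairs in sequence: p_8 < p_10; p_10 < p_9; p_9 < p_4; p_4 < p_7; p_7 < p_3.
Together: p_8 < p_10 < p_9 < p_4 < p_7 < p_3.
So p_8 < p_3; p_8 is the smaller of the two.

p_8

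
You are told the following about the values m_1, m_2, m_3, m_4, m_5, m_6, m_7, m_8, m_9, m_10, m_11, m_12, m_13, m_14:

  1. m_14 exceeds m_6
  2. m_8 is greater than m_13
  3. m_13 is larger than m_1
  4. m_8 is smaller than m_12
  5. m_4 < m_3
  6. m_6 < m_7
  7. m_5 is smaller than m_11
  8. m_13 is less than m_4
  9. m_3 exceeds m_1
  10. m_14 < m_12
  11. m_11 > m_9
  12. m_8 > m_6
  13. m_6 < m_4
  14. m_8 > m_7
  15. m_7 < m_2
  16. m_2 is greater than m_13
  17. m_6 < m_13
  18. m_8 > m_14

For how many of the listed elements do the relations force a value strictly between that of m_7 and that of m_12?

1

The relations place m_7 below m_12. An element lies strictly between them when it is forced above m_7 and also forced below m_12.
Above m_7: {m_8, m_2}. Below m_12: {m_1, m_6, m_14, m_13, m_8}.
Intersection: {m_8} — 1.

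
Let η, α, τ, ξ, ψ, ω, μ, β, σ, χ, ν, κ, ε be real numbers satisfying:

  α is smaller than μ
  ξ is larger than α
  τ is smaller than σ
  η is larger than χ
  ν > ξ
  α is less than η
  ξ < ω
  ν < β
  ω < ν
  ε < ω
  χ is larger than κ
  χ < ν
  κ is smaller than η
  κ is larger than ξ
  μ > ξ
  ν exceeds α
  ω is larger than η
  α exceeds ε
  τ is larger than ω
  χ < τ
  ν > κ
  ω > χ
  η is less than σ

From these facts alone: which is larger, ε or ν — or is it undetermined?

ν

The relevant relations are ε < α; α < ξ; ξ < κ; κ < χ; χ < η; η < ω; ω < ν.
Chaining these gives ε < α < ξ < κ < χ < η < ω < ν.
So ν is larger.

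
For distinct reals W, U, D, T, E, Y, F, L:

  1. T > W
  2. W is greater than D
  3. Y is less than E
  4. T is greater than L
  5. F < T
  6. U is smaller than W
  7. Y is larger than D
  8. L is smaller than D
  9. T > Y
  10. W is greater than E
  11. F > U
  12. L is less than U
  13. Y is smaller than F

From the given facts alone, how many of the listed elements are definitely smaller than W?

From W the given relations immediately reach D, U, E.
From those, L, Y — 5 in total.
No other element is forced below W by the given relations, so the count is 5.

5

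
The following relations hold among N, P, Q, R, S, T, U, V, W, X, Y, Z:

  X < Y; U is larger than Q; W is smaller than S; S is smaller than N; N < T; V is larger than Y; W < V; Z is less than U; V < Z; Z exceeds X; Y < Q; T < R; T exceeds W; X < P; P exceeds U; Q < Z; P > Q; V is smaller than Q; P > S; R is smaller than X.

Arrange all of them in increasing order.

The consecutive links are each given: W < S; S < N; N < T; T < R; R < X; X < Y; Y < V; V < Q; Q < Z; Z < U; U < P.

W < S < N < T < R < X < Y < V < Q < Z < U < P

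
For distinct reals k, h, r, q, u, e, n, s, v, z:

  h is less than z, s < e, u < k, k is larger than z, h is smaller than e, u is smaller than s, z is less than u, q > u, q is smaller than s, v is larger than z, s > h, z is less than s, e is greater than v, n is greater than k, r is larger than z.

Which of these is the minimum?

Chaining upward from h: directly above it, z, s, e; then u, k, v, r; then q, n.
That covers every other element, and nothing is given below h, so h is the minimum.

h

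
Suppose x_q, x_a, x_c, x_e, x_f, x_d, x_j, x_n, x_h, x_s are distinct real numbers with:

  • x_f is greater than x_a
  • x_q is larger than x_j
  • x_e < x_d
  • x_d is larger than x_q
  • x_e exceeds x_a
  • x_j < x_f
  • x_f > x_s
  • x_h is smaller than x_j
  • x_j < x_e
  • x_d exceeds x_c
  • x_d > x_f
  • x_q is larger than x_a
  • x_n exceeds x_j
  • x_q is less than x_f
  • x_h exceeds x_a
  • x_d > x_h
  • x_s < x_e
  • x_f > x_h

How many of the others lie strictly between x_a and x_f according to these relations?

3

Chaining upward from x_a reaches: x_h, x_j, x_e, x_n, x_q, x_d.
Chaining downward from x_f reaches: x_s, x_h, x_j, x_q.
Strictly between x_a and x_f are those in both lists: x_h, x_j, x_q — 3 elements.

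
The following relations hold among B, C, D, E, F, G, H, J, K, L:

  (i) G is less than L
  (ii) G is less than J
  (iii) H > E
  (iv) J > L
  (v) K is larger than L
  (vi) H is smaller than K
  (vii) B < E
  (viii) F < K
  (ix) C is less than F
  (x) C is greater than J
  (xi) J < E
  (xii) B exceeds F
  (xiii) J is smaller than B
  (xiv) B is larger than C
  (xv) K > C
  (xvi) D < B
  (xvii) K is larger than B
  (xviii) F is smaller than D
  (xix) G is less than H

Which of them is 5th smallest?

Chaining the given pairs: G < L < J < C < F < D < B < E < H < K.
The 5th smallest is F.

F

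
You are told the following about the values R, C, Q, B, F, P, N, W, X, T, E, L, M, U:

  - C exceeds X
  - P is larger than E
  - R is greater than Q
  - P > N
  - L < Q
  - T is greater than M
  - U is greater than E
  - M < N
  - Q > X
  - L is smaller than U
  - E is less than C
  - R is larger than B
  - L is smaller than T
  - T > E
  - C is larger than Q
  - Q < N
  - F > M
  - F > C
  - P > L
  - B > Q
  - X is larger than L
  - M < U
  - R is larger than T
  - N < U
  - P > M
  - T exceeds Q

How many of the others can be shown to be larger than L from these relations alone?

10

From L the given relations immediately reach X, Q, T, U, P.
From those, B, N, C, R — 9 in total.
From those, F — 10 in total.
No other element is forced above L by the given relations, so the count is 10.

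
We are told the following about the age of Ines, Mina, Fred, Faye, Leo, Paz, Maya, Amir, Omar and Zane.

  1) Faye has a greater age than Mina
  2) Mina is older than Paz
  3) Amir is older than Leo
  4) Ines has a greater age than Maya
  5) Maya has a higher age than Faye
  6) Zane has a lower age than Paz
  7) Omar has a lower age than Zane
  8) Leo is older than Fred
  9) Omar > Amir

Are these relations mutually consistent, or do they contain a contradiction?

Every relation is compatible with Fred < Leo < Amir < Omar < Zane < Paz < Mina < Faye < Maya < Ines; the set is consistent.

consistent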